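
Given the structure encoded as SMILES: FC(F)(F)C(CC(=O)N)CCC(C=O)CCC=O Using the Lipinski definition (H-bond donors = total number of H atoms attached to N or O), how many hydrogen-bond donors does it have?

2

Donors: find every N or O and count the H atoms it carries.
  atom 8 (O): bond orders sum to 2 → 0 H
  atom 9 (N): bond orders sum to 1 → 2 H
  atom 14 (O): bond orders sum to 2 → 0 H
  atom 18 (O): bond orders sum to 2 → 0 H
Lipinski HBD = 2.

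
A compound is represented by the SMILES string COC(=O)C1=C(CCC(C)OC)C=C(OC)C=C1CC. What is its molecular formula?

Walk through each heavy atom and fill implicit hydrogens from standard valence (C 4, N 3, O 2, S 2, halogen 1):
  atom 1: C, bond orders sum to 1 (valence 4) → 3 H
  atom 2: O, bond orders sum to 2 (valence 2) → 0 H
  atom 3: C, bond orders sum to 4 (valence 4) → 0 H
  atom 4: O, bond orders sum to 2 (valence 2) → 0 H
  atom 5: C, bond orders sum to 4 (valence 4) → 0 H
  atom 6: C, bond orders sum to 4 (valence 4) → 0 H
  atom 7: C, bond orders sum to 2 (valence 4) → 2 H
  atom 8: C, bond orders sum to 2 (valence 4) → 2 H
  atom 9: C, bond orders sum to 3 (valence 4) → 1 H
  atom 10: C, bond orders sum to 1 (valence 4) → 3 H
  atom 11: O, bond orders sum to 2 (valence 2) → 0 H
  atom 12: C, bond orders sum to 1 (valence 4) → 3 H
  atom 13: C, bond orders sum to 3 (valence 4) → 1 H
  atom 14: C, bond orders sum to 4 (valence 4) → 0 H
  atom 15: O, bond orders sum to 2 (valence 2) → 0 H
  atom 16: C, bond orders sum to 1 (valence 4) → 3 H
  atom 17: C, bond orders sum to 3 (valence 4) → 1 H
  atom 18: C, bond orders sum to 4 (valence 4) → 0 H
  atom 19: C, bond orders sum to 2 (valence 4) → 2 H
  atom 20: C, bond orders sum to 1 (valence 4) → 3 H
Totals → C:16, H:24, O:4.

C16H24O4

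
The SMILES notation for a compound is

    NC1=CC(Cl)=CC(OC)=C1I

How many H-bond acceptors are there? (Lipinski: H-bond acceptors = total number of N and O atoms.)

N atoms: 1; O atoms: 1.
Lipinski HBA = 1 + 1 = 2.

2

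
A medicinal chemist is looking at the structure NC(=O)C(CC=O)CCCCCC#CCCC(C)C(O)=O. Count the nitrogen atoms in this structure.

Scan the SMILES for N atoms (remember two-letter symbols like Cl and Br are single atoms).
Nitrogen count: 1.

1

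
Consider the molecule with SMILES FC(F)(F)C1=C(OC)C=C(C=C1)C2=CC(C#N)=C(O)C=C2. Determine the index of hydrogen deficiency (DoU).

Degree of unsaturation = (number of rings) + (number of π bonds).
Ring closures in the SMILES: 2.
π bonds: 6 double bonds (each 1 DoU), 1 triple bond (each 2 DoU) → 8 DoU from unsaturation.
Total DoU = 2 + 8 = 10.

10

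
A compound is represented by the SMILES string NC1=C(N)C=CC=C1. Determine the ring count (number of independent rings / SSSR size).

1

In SMILES, each pair of matching ring-closure digits denotes one ring-closing bond; the number of such bonds equals the number of independent rings.
Ring-closure bonds here: 1.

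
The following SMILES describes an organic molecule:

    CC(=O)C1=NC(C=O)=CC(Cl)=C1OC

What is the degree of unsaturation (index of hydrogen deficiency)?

6

Degree of unsaturation = (number of rings) + (number of π bonds).
Ring closures in the SMILES: 1.
π bonds: 5 double bonds (each 1 DoU) → 5 DoU from unsaturation.
Total DoU = 1 + 5 = 6.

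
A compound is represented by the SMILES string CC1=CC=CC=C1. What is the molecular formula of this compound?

C7H8

Walk through each heavy atom and fill implicit hydrogens from standard valence (C 4, N 3, O 2, S 2, halogen 1):
  atom 1: C, bond orders sum to 1 (valence 4) → 3 H
  atom 2: C, bond orders sum to 4 (valence 4) → 0 H
  atom 3: C, bond orders sum to 3 (valence 4) → 1 H
  atom 4: C, bond orders sum to 3 (valence 4) → 1 H
  atom 5: C, bond orders sum to 3 (valence 4) → 1 H
  atom 6: C, bond orders sum to 3 (valence 4) → 1 H
  atom 7: C, bond orders sum to 3 (valence 4) → 1 H
Totals → C:7, H:8.
In Hill order: C7H8.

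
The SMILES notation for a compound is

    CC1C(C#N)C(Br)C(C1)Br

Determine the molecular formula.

Walk through each heavy atom and fill implicit hydrogens from standard valence (C 4, N 3, O 2, S 2, halogen 1):
  atom 1: C, bond orders sum to 1 (valence 4) → 3 H
  atom 2: C, bond orders sum to 3 (valence 4) → 1 H
  atom 3: C, bond orders sum to 3 (valence 4) → 1 H
  atom 4: C, bond orders sum to 4 (valence 4) → 0 H
  atom 5: N, bond orders sum to 3 (valence 3) → 0 H
  atom 6: C, bond orders sum to 3 (valence 4) → 1 H
  atom 7: Br (halogen, monovalent) → 0 H
  atom 8: C, bond orders sum to 3 (valence 4) → 1 H
  atom 9: C, bond orders sum to 2 (valence 4) → 2 H
  atom 10: Br (halogen, monovalent) → 0 H
Totals → C:7, H:9, Br:2, N:1.
In Hill order: C7H9Br2N.

C7H9Br2N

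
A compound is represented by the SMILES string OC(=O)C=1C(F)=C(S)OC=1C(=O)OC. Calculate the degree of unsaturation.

Molecular formula: C7H5FO5S.
DoU = (2C + 2 + N − H − X) / 2, where X is the halogen count and O/S are ignored.
    = (2·7 + 2 + 0 − 5 − 1) / 2 = 10 / 2 = 5.

5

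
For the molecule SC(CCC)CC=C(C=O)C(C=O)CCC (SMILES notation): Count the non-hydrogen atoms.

Every atom symbol written in the SMILES (organic subset) is one heavy atom; implicit H are not written.
Heavy atoms by element → C:13, O:2, S:1.
Total: 16.

16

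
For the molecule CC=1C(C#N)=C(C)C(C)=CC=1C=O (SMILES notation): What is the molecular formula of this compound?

Walk through each heavy atom and fill implicit hydrogens from standard valence (C 4, N 3, O 2, S 2, halogen 1):
  atom 1: C, bond orders sum to 1 (valence 4) → 3 H
  atom 2: C, bond orders sum to 4 (valence 4) → 0 H
  atom 3: C, bond orders sum to 4 (valence 4) → 0 H
  atom 4: C, bond orders sum to 4 (valence 4) → 0 H
  atom 5: N, bond orders sum to 3 (valence 3) → 0 H
  atom 6: C, bond orders sum to 4 (valence 4) → 0 H
  atom 7: C, bond orders sum to 1 (valence 4) → 3 H
  atom 8: C, bond orders sum to 4 (valence 4) → 0 H
  atom 9: C, bond orders sum to 1 (valence 4) → 3 H
  atom 10: C, bond orders sum to 3 (valence 4) → 1 H
  atom 11: C, bond orders sum to 4 (valence 4) → 0 H
  atom 12: C, bond orders sum to 3 (valence 4) → 1 H
  atom 13: O, bond orders sum to 2 (valence 2) → 0 H
Totals → C:11, H:11, N:1, O:1.
In Hill order: C11H11NO.

C11H11NO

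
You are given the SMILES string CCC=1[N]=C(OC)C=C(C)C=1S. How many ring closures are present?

1

In SMILES, each pair of matching ring-closure digits denotes one ring-closing bond; the number of such bonds equals the number of independent rings.
Ring-closure bonds here: 1.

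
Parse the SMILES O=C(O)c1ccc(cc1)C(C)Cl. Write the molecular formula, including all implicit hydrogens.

C9H9ClO2

Walk through each heavy atom and fill implicit hydrogens from standard valence (C 4, N 3, O 2, S 2, halogen 1); for lowercase aromatic atoms, an aromatic c carries 1 H when it has two neighbours and 0 H with three, and aromatic n carries 0 H:
  atom 1: O, bond orders sum to 2 (valence 2) → 0 H
  atom 2: C, bond orders sum to 4 (valence 4) → 0 H
  atom 3: O, bond orders sum to 1 (valence 2) → 1 H
  atom 4: aromatic c, 3 neighbours → 0 H
  atom 5: aromatic c, 2 neighbours → 1 H
  atom 6: aromatic c, 2 neighbours → 1 H
  atom 7: aromatic c, 3 neighbours → 0 H
  atom 8: aromatic c, 2 neighbours → 1 H
  atom 9: aromatic c, 2 neighbours → 1 H
  atom 10: C, bond orders sum to 3 (valence 4) → 1 H
  atom 11: C, bond orders sum to 1 (valence 4) → 3 H
  atom 12: Cl (halogen, monovalent) → 0 H
Totals → C:9, H:9, Cl:1, O:2.
In Hill order: C9H9ClO2.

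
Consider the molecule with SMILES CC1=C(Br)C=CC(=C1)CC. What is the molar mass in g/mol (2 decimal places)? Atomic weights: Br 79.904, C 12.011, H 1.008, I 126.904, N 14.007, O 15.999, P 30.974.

199.09 g/mol

First, the molecular formula is C9H11Br (counting implicit H from valence).
  Br: 1 × 79.904 = 79.904
  C: 9 × 12.011 = 108.099
  H: 11 × 1.008 = 11.088
Sum: 1×79.904 + 9×12.011 + 11×1.008 = 199.091 → 199.09 g/mol.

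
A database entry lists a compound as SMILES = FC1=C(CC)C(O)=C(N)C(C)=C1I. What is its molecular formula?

Walk through each heavy atom and fill implicit hydrogens from standard valence (C 4, N 3, O 2, S 2, halogen 1):
  atom 1: F (halogen, monovalent) → 0 H
  atom 2: C, bond orders sum to 4 (valence 4) → 0 H
  atom 3: C, bond orders sum to 4 (valence 4) → 0 H
  atom 4: C, bond orders sum to 2 (valence 4) → 2 H
  atom 5: C, bond orders sum to 1 (valence 4) → 3 H
  atom 6: C, bond orders sum to 4 (valence 4) → 0 H
  atom 7: O, bond orders sum to 1 (valence 2) → 1 H
  atom 8: C, bond orders sum to 4 (valence 4) → 0 H
  atom 9: N, bond orders sum to 1 (valence 3) → 2 H
  atom 10: C, bond orders sum to 4 (valence 4) → 0 H
  atom 11: C, bond orders sum to 1 (valence 4) → 3 H
  atom 12: C, bond orders sum to 4 (valence 4) → 0 H
  atom 13: I (halogen, monovalent) → 0 H
Totals → C:9, H:11, F:1, I:1, N:1, O:1.
In Hill order: C9H11FINO.

C9H11FINO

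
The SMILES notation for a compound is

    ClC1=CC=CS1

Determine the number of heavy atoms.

6

Every atom symbol written in the SMILES (organic subset) is one heavy atom; implicit H are not written.
Heavy atoms by element → C:4, Cl:1, S:1.
Total: 6.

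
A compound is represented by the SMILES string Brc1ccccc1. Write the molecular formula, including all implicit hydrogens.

Walk through each heavy atom and fill implicit hydrogens from standard valence (C 4, N 3, O 2, S 2, halogen 1); for lowercase aromatic atoms, an aromatic c carries 1 H when it has two neighbours and 0 H with three, and aromatic n carries 0 H:
  atom 1: Br (halogen, monovalent) → 0 H
  atom 2: aromatic c, 3 neighbours → 0 H
  atom 3: aromatic c, 2 neighbours → 1 H
  atom 4: aromatic c, 2 neighbours → 1 H
  atom 5: aromatic c, 2 neighbours → 1 H
  atom 6: aromatic c, 2 neighbours → 1 H
  atom 7: aromatic c, 2 neighbours → 1 H
Totals → C:6, H:5, Br:1.

C6H5Br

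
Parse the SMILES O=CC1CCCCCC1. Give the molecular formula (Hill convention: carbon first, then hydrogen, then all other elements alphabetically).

Walk through each heavy atom and fill implicit hydrogens from standard valence (C 4, N 3, O 2, S 2, halogen 1):
  atom 1: O, bond orders sum to 2 (valence 2) → 0 H
  atom 2: C, bond orders sum to 3 (valence 4) → 1 H
  atom 3: C, bond orders sum to 3 (valence 4) → 1 H
  atom 4: C, bond orders sum to 2 (valence 4) → 2 H
  atom 5: C, bond orders sum to 2 (valence 4) → 2 H
  atom 6: C, bond orders sum to 2 (valence 4) → 2 H
  atom 7: C, bond orders sum to 2 (valence 4) → 2 H
  atom 8: C, bond orders sum to 2 (valence 4) → 2 H
  atom 9: C, bond orders sum to 2 (valence 4) → 2 H
Totals → C:8, H:14, O:1.

C8H14O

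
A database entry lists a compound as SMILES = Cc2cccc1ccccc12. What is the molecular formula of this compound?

C11H10

Walk through each heavy atom and fill implicit hydrogens from standard valence (C 4, N 3, O 2, S 2, halogen 1); for lowercase aromatic atoms, an aromatic c carries 1 H when it has two neighbours and 0 H with three, and aromatic n carries 0 H:
  atom 1: C, bond orders sum to 1 (valence 4) → 3 H
  atom 2: aromatic c, 3 neighbours → 0 H
  atom 3: aromatic c, 2 neighbours → 1 H
  atom 4: aromatic c, 2 neighbours → 1 H
  atom 5: aromatic c, 2 neighbours → 1 H
  atom 6: aromatic c, 3 neighbours → 0 H
  atom 7: aromatic c, 2 neighbours → 1 H
  atom 8: aromatic c, 2 neighbours → 1 H
  atom 9: aromatic c, 2 neighbours → 1 H
  atom 10: aromatic c, 2 neighbours → 1 H
  atom 11: aromatic c, 3 neighbours → 0 H
Totals → C:11, H:10.
In Hill order: C11H10.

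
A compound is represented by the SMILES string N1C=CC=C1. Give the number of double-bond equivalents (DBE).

Degree of unsaturation = (number of rings) + (number of π bonds).
Ring closures in the SMILES: 1.
π bonds: 2 double bonds (each 1 DoU) → 2 DoU from unsaturation.
Total DoU = 1 + 2 = 3.

3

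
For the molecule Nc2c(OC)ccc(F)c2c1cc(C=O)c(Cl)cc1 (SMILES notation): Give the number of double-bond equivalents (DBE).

9

Molecular formula: C14H11ClFNO2.
DoU = (2C + 2 + N − H − X) / 2, where X is the halogen count and O/S are ignored.
    = (2·14 + 2 + 1 − 11 − 2) / 2 = 18 / 2 = 9.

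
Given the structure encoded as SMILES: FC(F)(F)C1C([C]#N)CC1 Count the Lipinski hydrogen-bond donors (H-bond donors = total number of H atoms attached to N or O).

0

Donors: find every N or O and count the H atoms it carries.
  atom 8 (N): bond orders sum to 3 → 0 H
Lipinski HBD = 0.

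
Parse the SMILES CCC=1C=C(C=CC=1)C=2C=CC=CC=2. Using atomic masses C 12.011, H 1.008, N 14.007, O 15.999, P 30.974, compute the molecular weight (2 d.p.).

182.27 g/mol

First, the molecular formula is C14H14 (counting implicit H from valence).
  C: 14 × 12.011 = 168.154
  H: 14 × 1.008 = 14.112
Sum: 14×12.011 + 14×1.008 = 182.266 → 182.27 g/mol.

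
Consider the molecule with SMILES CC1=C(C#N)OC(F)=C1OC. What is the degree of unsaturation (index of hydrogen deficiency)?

Degree of unsaturation = (number of rings) + (number of π bonds).
Ring closures in the SMILES: 1.
π bonds: 2 double bonds (each 1 DoU), 1 triple bond (each 2 DoU) → 4 DoU from unsaturation.
Total DoU = 1 + 4 = 5.

5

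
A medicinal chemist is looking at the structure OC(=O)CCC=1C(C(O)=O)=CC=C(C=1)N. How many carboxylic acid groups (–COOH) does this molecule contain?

The carboxylic acid motif appears at heavy-atom positions 2, 8 in the SMILES.
Other groups present: 1 primary amine.
Carboxylic acid count: 2.

2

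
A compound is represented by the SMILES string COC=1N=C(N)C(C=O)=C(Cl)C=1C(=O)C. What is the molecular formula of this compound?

Walk through each heavy atom and fill implicit hydrogens from standard valence (C 4, N 3, O 2, S 2, halogen 1):
  atom 1: C, bond orders sum to 1 (valence 4) → 3 H
  atom 2: O, bond orders sum to 2 (valence 2) → 0 H
  atom 3: C, bond orders sum to 4 (valence 4) → 0 H
  atom 4: N, bond orders sum to 3 (valence 3) → 0 H
  atom 5: C, bond orders sum to 4 (valence 4) → 0 H
  atom 6: N, bond orders sum to 1 (valence 3) → 2 H
  atom 7: C, bond orders sum to 4 (valence 4) → 0 H
  atom 8: C, bond orders sum to 3 (valence 4) → 1 H
  atom 9: O, bond orders sum to 2 (valence 2) → 0 H
  atom 10: C, bond orders sum to 4 (valence 4) → 0 H
  atom 11: Cl (halogen, monovalent) → 0 H
  atom 12: C, bond orders sum to 4 (valence 4) → 0 H
  atom 13: C, bond orders sum to 4 (valence 4) → 0 H
  atom 14: O, bond orders sum to 2 (valence 2) → 0 H
  atom 15: C, bond orders sum to 1 (valence 4) → 3 H
Totals → C:9, H:9, Cl:1, N:2, O:3.
In Hill order: C9H9ClN2O3.

C9H9ClN2O3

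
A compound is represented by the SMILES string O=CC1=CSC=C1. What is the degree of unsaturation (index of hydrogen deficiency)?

4

Degree of unsaturation = (number of rings) + (number of π bonds).
Ring closures in the SMILES: 1.
π bonds: 3 double bonds (each 1 DoU) → 3 DoU from unsaturation.
Total DoU = 1 + 3 = 4.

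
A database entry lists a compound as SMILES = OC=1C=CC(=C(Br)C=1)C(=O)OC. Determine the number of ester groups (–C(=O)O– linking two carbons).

The ester motif appears at heavy-atom position 9 in the SMILES.
Other groups present: 1 hydroxyl.
Ester count: 1.

1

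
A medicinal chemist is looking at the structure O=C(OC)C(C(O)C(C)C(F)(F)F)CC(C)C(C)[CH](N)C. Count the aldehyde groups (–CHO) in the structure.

Scan the SMILES for the aldehyde motif — none present.
Groups that are present: 1 ester, 1 hydroxyl, 1 primary amine.

0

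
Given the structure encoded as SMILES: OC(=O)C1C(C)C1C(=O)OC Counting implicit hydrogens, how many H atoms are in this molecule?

10

Walk through each heavy atom and fill implicit hydrogens from standard valence (C 4, N 3, O 2, S 2, halogen 1):
  atom 1: O, bond orders sum to 1 (valence 2) → 1 H
  atom 2: C, bond orders sum to 4 (valence 4) → 0 H
  atom 3: O, bond orders sum to 2 (valence 2) → 0 H
  atom 4: C, bond orders sum to 3 (valence 4) → 1 H
  atom 5: C, bond orders sum to 3 (valence 4) → 1 H
  atom 6: C, bond orders sum to 1 (valence 4) → 3 H
  atom 7: C, bond orders sum to 3 (valence 4) → 1 H
  atom 8: C, bond orders sum to 4 (valence 4) → 0 H
  atom 9: O, bond orders sum to 2 (valence 2) → 0 H
  atom 10: O, bond orders sum to 2 (valence 2) → 0 H
  atom 11: C, bond orders sum to 1 (valence 4) → 3 H
Total hydrogens: 10.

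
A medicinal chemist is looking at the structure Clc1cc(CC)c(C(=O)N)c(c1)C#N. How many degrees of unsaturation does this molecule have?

Molecular formula: C10H9ClN2O.
DoU = (2C + 2 + N − H − X) / 2, where X is the halogen count and O/S are ignored.
    = (2·10 + 2 + 2 − 9 − 1) / 2 = 14 / 2 = 7.

7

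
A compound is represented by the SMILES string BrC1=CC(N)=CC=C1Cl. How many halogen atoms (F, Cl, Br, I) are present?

Halogen atoms appear at heavy-atom positions 1, 9 (1×Br, 1×Cl).
Other groups present: 1 primary amine.
Halogen count: 2.

2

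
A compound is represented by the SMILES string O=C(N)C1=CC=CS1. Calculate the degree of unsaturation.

4

Degree of unsaturation = (number of rings) + (number of π bonds).
Ring closures in the SMILES: 1.
π bonds: 3 double bonds (each 1 DoU) → 3 DoU from unsaturation.
Total DoU = 1 + 3 = 4.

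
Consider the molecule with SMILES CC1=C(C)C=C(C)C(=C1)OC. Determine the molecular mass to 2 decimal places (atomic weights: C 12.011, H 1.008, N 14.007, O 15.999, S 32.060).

First, the molecular formula is C10H14O (counting implicit H from valence).
  C: 10 × 12.011 = 120.110
  H: 14 × 1.008 = 14.112
  O: 1 × 15.999 = 15.999
Sum: 10×12.011 + 14×1.008 + 1×15.999 = 150.221 → 150.22 g/mol.

150.22 g/mol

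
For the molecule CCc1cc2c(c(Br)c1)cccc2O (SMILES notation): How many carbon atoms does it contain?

12

Count every carbon token in the SMILES (each C, including those in ring-closure positions and inside branches).
Carbon count: 12.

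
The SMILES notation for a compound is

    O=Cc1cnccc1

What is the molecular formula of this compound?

C6H5NO

Walk through each heavy atom and fill implicit hydrogens from standard valence (C 4, N 3, O 2, S 2, halogen 1); for lowercase aromatic atoms, an aromatic c carries 1 H when it has two neighbours and 0 H with three, and aromatic n carries 0 H:
  atom 1: O, bond orders sum to 2 (valence 2) → 0 H
  atom 2: C, bond orders sum to 3 (valence 4) → 1 H
  atom 3: aromatic c, 3 neighbours → 0 H
  atom 4: aromatic c, 2 neighbours → 1 H
  atom 5: aromatic n, 2 neighbours → 0 H
  atom 6: aromatic c, 2 neighbours → 1 H
  atom 7: aromatic c, 2 neighbours → 1 H
  atom 8: aromatic c, 2 neighbours → 1 H
Totals → C:6, H:5, N:1, O:1.
In Hill order: C6H5NO.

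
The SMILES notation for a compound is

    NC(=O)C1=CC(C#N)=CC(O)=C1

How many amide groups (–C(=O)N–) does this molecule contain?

1

The amide motif appears at heavy-atom position 2 in the SMILES.
Other groups present: 1 hydroxyl, 1 nitrile.
Amide count: 1.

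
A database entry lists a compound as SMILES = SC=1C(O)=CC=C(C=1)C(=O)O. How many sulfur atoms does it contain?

Scan the SMILES for S atoms (remember two-letter symbols like Cl and Br are single atoms).
Sulfur count: 1.

1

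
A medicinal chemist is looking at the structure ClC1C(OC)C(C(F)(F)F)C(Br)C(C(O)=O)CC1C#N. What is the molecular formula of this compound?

C11H12BrClF3NO3

Walk through each heavy atom and fill implicit hydrogens from standard valence (C 4, N 3, O 2, S 2, halogen 1):
  atom 1: Cl (halogen, monovalent) → 0 H
  atom 2: C, bond orders sum to 3 (valence 4) → 1 H
  atom 3: C, bond orders sum to 3 (valence 4) → 1 H
  atom 4: O, bond orders sum to 2 (valence 2) → 0 H
  atom 5: C, bond orders sum to 1 (valence 4) → 3 H
  atom 6: C, bond orders sum to 3 (valence 4) → 1 H
  atom 7: C, bond orders sum to 4 (valence 4) → 0 H
  atom 8: F (halogen, monovalent) → 0 H
  atom 9: F (halogen, monovalent) → 0 H
  atom 10: F (halogen, monovalent) → 0 H
  atom 11: C, bond orders sum to 3 (valence 4) → 1 H
  atom 12: Br (halogen, monovalent) → 0 H
  atom 13: C, bond orders sum to 3 (valence 4) → 1 H
  atom 14: C, bond orders sum to 4 (valence 4) → 0 H
  atom 15: O, bond orders sum to 1 (valence 2) → 1 H
  atom 16: O, bond orders sum to 2 (valence 2) → 0 H
  atom 17: C, bond orders sum to 2 (valence 4) → 2 H
  atom 18: C, bond orders sum to 3 (valence 4) → 1 H
  atom 19: C, bond orders sum to 4 (valence 4) → 0 H
  atom 20: N, bond orders sum to 3 (valence 3) → 0 H
Totals → C:11, H:12, Br:1, Cl:1, F:3, N:1, O:3.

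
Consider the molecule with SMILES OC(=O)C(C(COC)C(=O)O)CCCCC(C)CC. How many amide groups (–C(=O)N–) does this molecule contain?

Scan the SMILES for the amide motif — none present.
Groups that are present: 2 carboxylic acid, 1 ether.

0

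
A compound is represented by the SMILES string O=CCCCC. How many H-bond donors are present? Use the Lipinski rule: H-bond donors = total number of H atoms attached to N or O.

0

Donors: find every N or O and count the H atoms it carries.
  atom 1 (O): bond orders sum to 2 → 0 H
Lipinski HBD = 0.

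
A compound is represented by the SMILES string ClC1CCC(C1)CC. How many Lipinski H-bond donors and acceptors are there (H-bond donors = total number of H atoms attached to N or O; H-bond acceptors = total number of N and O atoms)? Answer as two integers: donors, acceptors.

Donors: find every N or O and count the H atoms it carries.
  (no N or O atoms present)
Lipinski HBD = 0.
Acceptors: N atoms = 0, O atoms = 0 → HBA = 0.

0, 0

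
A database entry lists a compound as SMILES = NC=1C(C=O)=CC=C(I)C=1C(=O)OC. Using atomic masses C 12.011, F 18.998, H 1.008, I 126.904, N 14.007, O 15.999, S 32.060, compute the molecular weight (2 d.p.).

305.07 g/mol

First, the molecular formula is C9H8INO3 (counting implicit H from valence).
  C: 9 × 12.011 = 108.099
  H: 8 × 1.008 = 8.064
  I: 1 × 126.904 = 126.904
  N: 1 × 14.007 = 14.007
  O: 3 × 15.999 = 47.997
Sum: 9×12.011 + 8×1.008 + 1×126.904 + 1×14.007 + 3×15.999 = 305.071 → 305.07 g/mol.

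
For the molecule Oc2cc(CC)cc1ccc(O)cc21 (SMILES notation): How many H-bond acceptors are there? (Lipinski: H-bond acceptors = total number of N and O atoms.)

2

N atoms: 0; O atoms: 2.
Lipinski HBA = 0 + 2 = 2.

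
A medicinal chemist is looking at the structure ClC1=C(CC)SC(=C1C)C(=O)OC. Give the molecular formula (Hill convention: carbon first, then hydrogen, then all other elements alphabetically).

Walk through each heavy atom and fill implicit hydrogens from standard valence (C 4, N 3, O 2, S 2, halogen 1):
  atom 1: Cl (halogen, monovalent) → 0 H
  atom 2: C, bond orders sum to 4 (valence 4) → 0 H
  atom 3: C, bond orders sum to 4 (valence 4) → 0 H
  atom 4: C, bond orders sum to 2 (valence 4) → 2 H
  atom 5: C, bond orders sum to 1 (valence 4) → 3 H
  atom 6: S, bond orders sum to 2 (valence 2) → 0 H
  atom 7: C, bond orders sum to 4 (valence 4) → 0 H
  atom 8: C, bond orders sum to 4 (valence 4) → 0 H
  atom 9: C, bond orders sum to 1 (valence 4) → 3 H
  atom 10: C, bond orders sum to 4 (valence 4) → 0 H
  atom 11: O, bond orders sum to 2 (valence 2) → 0 H
  atom 12: O, bond orders sum to 2 (valence 2) → 0 H
  atom 13: C, bond orders sum to 1 (valence 4) → 3 H
Totals → C:9, H:11, Cl:1, O:2, S:1.
In Hill order: C9H11ClO2S.

C9H11ClO2S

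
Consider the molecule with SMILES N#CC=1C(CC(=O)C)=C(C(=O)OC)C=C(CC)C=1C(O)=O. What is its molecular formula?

Walk through each heavy atom and fill implicit hydrogens from standard valence (C 4, N 3, O 2, S 2, halogen 1):
  atom 1: N, bond orders sum to 3 (valence 3) → 0 H
  atom 2: C, bond orders sum to 4 (valence 4) → 0 H
  atom 3: C, bond orders sum to 4 (valence 4) → 0 H
  atom 4: C, bond orders sum to 4 (valence 4) → 0 H
  atom 5: C, bond orders sum to 2 (valence 4) → 2 H
  atom 6: C, bond orders sum to 4 (valence 4) → 0 H
  atom 7: O, bond orders sum to 2 (valence 2) → 0 H
  atom 8: C, bond orders sum to 1 (valence 4) → 3 H
  atom 9: C, bond orders sum to 4 (valence 4) → 0 H
  atom 10: C, bond orders sum to 4 (valence 4) → 0 H
  atom 11: O, bond orders sum to 2 (valence 2) → 0 H
  atom 12: O, bond orders sum to 2 (valence 2) → 0 H
  atom 13: C, bond orders sum to 1 (valence 4) → 3 H
  atom 14: C, bond orders sum to 3 (valence 4) → 1 H
  atom 15: C, bond orders sum to 4 (valence 4) → 0 H
  atom 16: C, bond orders sum to 2 (valence 4) → 2 H
  atom 17: C, bond orders sum to 1 (valence 4) → 3 H
  atom 18: C, bond orders sum to 4 (valence 4) → 0 H
  atom 19: C, bond orders sum to 4 (valence 4) → 0 H
  atom 20: O, bond orders sum to 1 (valence 2) → 1 H
  atom 21: O, bond orders sum to 2 (valence 2) → 0 H
Totals → C:15, H:15, N:1, O:5.
In Hill order: C15H15NO5.

C15H15NO5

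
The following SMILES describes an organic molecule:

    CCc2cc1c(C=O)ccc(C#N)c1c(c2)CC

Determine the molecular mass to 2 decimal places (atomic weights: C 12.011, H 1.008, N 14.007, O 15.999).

237.30 g/mol

First, the molecular formula is C16H15NO (counting implicit H from valence).
  C: 16 × 12.011 = 192.176
  H: 15 × 1.008 = 15.120
  N: 1 × 14.007 = 14.007
  O: 1 × 15.999 = 15.999
Sum: 16×12.011 + 15×1.008 + 1×14.007 + 1×15.999 = 237.302 → 237.30 g/mol.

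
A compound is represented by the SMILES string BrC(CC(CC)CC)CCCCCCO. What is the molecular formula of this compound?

Walk through each heavy atom and fill implicit hydrogens from standard valence (C 4, N 3, O 2, S 2, halogen 1):
  atom 1: Br (halogen, monovalent) → 0 H
  atom 2: C, bond orders sum to 3 (valence 4) → 1 H
  atom 3: C, bond orders sum to 2 (valence 4) → 2 H
  atom 4: C, bond orders sum to 3 (valence 4) → 1 H
  atom 5: C, bond orders sum to 2 (valence 4) → 2 H
  atom 6: C, bond orders sum to 1 (valence 4) → 3 H
  atom 7: C, bond orders sum to 2 (valence 4) → 2 H
  atom 8: C, bond orders sum to 1 (valence 4) → 3 H
  atom 9: C, bond orders sum to 2 (valence 4) → 2 H
  atom 10: C, bond orders sum to 2 (valence 4) → 2 H
  atom 11: C, bond orders sum to 2 (valence 4) → 2 H
  atom 12: C, bond orders sum to 2 (valence 4) → 2 H
  atom 13: C, bond orders sum to 2 (valence 4) → 2 H
  atom 14: C, bond orders sum to 2 (valence 4) → 2 H
  atom 15: O, bond orders sum to 1 (valence 2) → 1 H
Totals → C:13, H:27, Br:1, O:1.
In Hill order: C13H27BrO.

C13H27BrO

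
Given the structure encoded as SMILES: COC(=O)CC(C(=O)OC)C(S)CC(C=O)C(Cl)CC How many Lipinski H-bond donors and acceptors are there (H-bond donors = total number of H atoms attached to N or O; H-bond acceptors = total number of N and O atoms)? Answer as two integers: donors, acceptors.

0, 5

Donors: find every N or O and count the H atoms it carries.
  atom 2 (O): bond orders sum to 2 → 0 H
  atom 4 (O): bond orders sum to 2 → 0 H
  atom 8 (O): bond orders sum to 2 → 0 H
  atom 9 (O): bond orders sum to 2 → 0 H
  atom 16 (O): bond orders sum to 2 → 0 H
Lipinski HBD = 0.
Acceptors: N atoms = 0, O atoms = 5 → HBA = 5.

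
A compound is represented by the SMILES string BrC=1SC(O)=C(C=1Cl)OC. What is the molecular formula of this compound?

Walk through each heavy atom and fill implicit hydrogens from standard valence (C 4, N 3, O 2, S 2, halogen 1):
  atom 1: Br (halogen, monovalent) → 0 H
  atom 2: C, bond orders sum to 4 (valence 4) → 0 H
  atom 3: S, bond orders sum to 2 (valence 2) → 0 H
  atom 4: C, bond orders sum to 4 (valence 4) → 0 H
  atom 5: O, bond orders sum to 1 (valence 2) → 1 H
  atom 6: C, bond orders sum to 4 (valence 4) → 0 H
  atom 7: C, bond orders sum to 4 (valence 4) → 0 H
  atom 8: Cl (halogen, monovalent) → 0 H
  atom 9: O, bond orders sum to 2 (valence 2) → 0 H
  atom 10: C, bond orders sum to 1 (valence 4) → 3 H
Totals → C:5, H:4, Br:1, Cl:1, O:2, S:1.

C5H4BrClO2S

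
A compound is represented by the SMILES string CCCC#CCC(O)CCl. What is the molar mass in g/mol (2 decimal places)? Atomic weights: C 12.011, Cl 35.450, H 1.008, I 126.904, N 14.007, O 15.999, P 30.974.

160.64 g/mol

First, the molecular formula is C8H13ClO (counting implicit H from valence).
  C: 8 × 12.011 = 96.088
  Cl: 1 × 35.450 = 35.450
  H: 13 × 1.008 = 13.104
  O: 1 × 15.999 = 15.999
Sum: 8×12.011 + 1×35.450 + 13×1.008 + 1×15.999 = 160.641 → 160.64 g/mol.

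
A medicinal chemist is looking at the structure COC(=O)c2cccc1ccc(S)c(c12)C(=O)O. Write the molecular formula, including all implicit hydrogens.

Walk through each heavy atom and fill implicit hydrogens from standard valence (C 4, N 3, O 2, S 2, halogen 1); for lowercase aromatic atoms, an aromatic c carries 1 H when it has two neighbours and 0 H with three, and aromatic n carries 0 H:
  atom 1: C, bond orders sum to 1 (valence 4) → 3 H
  atom 2: O, bond orders sum to 2 (valence 2) → 0 H
  atom 3: C, bond orders sum to 4 (valence 4) → 0 H
  atom 4: O, bond orders sum to 2 (valence 2) → 0 H
  atom 5: aromatic c, 3 neighbours → 0 H
  atom 6: aromatic c, 2 neighbours → 1 H
  atom 7: aromatic c, 2 neighbours → 1 H
  atom 8: aromatic c, 2 neighbours → 1 H
  atom 9: aromatic c, 3 neighbours → 0 H
  atom 10: aromatic c, 2 neighbours → 1 H
  atom 11: aromatic c, 2 neighbours → 1 H
  atom 12: aromatic c, 3 neighbours → 0 H
  atom 13: S, bond orders sum to 1 (valence 2) → 1 H
  atom 14: aromatic c, 3 neighbours → 0 H
  atom 15: aromatic c, 3 neighbours → 0 H
  atom 16: C, bond orders sum to 4 (valence 4) → 0 H
  atom 17: O, bond orders sum to 2 (valence 2) → 0 H
  atom 18: O, bond orders sum to 1 (valence 2) → 1 H
Totals → C:13, H:10, O:4, S:1.
In Hill order: C13H10O4S.

C13H10O4S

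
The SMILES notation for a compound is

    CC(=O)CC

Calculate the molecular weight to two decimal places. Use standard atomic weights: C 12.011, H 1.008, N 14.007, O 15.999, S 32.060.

72.11 g/mol

First, the molecular formula is C4H8O (counting implicit H from valence).
  C: 4 × 12.011 = 48.044
  H: 8 × 1.008 = 8.064
  O: 1 × 15.999 = 15.999
Sum: 4×12.011 + 8×1.008 + 1×15.999 = 72.107 → 72.11 g/mol.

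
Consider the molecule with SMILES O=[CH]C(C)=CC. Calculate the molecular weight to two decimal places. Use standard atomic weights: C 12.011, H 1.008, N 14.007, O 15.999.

84.12 g/mol

First, the molecular formula is C5H8O (counting implicit H from valence).
  C: 5 × 12.011 = 60.055
  H: 8 × 1.008 = 8.064
  O: 1 × 15.999 = 15.999
Sum: 5×12.011 + 8×1.008 + 1×15.999 = 84.118 → 84.12 g/mol.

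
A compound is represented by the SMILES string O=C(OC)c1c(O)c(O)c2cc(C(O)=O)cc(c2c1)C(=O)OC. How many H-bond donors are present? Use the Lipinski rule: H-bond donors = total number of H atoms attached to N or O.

3

Donors: find every N or O and count the H atoms it carries.
  atom 1 (O): bond orders sum to 2 → 0 H
  atom 3 (O): bond orders sum to 2 → 0 H
  atom 7 (O): bond orders sum to 1 → 1 H
  atom 9 (O): bond orders sum to 1 → 1 H
  atom 14 (O): bond orders sum to 1 → 1 H
  atom 15 (O): bond orders sum to 2 → 0 H
  atom 21 (O): bond orders sum to 2 → 0 H
  atom 22 (O): bond orders sum to 2 → 0 H
Lipinski HBD = 3.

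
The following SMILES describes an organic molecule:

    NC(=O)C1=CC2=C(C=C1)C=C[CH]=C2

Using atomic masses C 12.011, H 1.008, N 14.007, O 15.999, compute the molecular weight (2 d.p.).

First, the molecular formula is C11H9NO (counting implicit H from valence).
  C: 11 × 12.011 = 132.121
  H: 9 × 1.008 = 9.072
  N: 1 × 14.007 = 14.007
  O: 1 × 15.999 = 15.999
Sum: 11×12.011 + 9×1.008 + 1×14.007 + 1×15.999 = 171.199 → 171.20 g/mol.

171.20 g/mol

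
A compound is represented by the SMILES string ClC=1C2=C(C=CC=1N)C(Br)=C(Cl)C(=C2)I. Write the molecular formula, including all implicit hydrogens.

Walk through each heavy atom and fill implicit hydrogens from standard valence (C 4, N 3, O 2, S 2, halogen 1):
  atom 1: Cl (halogen, monovalent) → 0 H
  atom 2: C, bond orders sum to 4 (valence 4) → 0 H
  atom 3: C, bond orders sum to 4 (valence 4) → 0 H
  atom 4: C, bond orders sum to 4 (valence 4) → 0 H
  atom 5: C, bond orders sum to 3 (valence 4) → 1 H
  atom 6: C, bond orders sum to 3 (valence 4) → 1 H
  atom 7: C, bond orders sum to 4 (valence 4) → 0 H
  atom 8: N, bond orders sum to 1 (valence 3) → 2 H
  atom 9: C, bond orders sum to 4 (valence 4) → 0 H
  atom 10: Br (halogen, monovalent) → 0 H
  atom 11: C, bond orders sum to 4 (valence 4) → 0 H
  atom 12: Cl (halogen, monovalent) → 0 H
  atom 13: C, bond orders sum to 4 (valence 4) → 0 H
  atom 14: C, bond orders sum to 3 (valence 4) → 1 H
  atom 15: I (halogen, monovalent) → 0 H
Totals → C:10, H:5, Br:1, Cl:2, I:1, N:1.
In Hill order: C10H5BrCl2IN.

C10H5BrCl2IN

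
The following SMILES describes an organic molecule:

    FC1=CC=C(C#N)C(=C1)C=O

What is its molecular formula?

C8H4FNO

Walk through each heavy atom and fill implicit hydrogens from standard valence (C 4, N 3, O 2, S 2, halogen 1):
  atom 1: F (halogen, monovalent) → 0 H
  atom 2: C, bond orders sum to 4 (valence 4) → 0 H
  atom 3: C, bond orders sum to 3 (valence 4) → 1 H
  atom 4: C, bond orders sum to 3 (valence 4) → 1 H
  atom 5: C, bond orders sum to 4 (valence 4) → 0 H
  atom 6: C, bond orders sum to 4 (valence 4) → 0 H
  atom 7: N, bond orders sum to 3 (valence 3) → 0 H
  atom 8: C, bond orders sum to 4 (valence 4) → 0 H
  atom 9: C, bond orders sum to 3 (valence 4) → 1 H
  atom 10: C, bond orders sum to 3 (valence 4) → 1 H
  atom 11: O, bond orders sum to 2 (valence 2) → 0 H
Totals → C:8, H:4, F:1, N:1, O:1.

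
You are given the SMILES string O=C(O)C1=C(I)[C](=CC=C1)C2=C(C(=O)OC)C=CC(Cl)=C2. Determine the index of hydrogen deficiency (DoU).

10

Degree of unsaturation = (number of rings) + (number of π bonds).
Ring closures in the SMILES: 2.
π bonds: 8 double bonds (each 1 DoU) → 8 DoU from unsaturation.
Total DoU = 2 + 8 = 10.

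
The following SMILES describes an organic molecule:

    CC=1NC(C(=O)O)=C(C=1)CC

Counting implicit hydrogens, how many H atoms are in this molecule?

Walk through each heavy atom and fill implicit hydrogens from standard valence (C 4, N 3, O 2, S 2, halogen 1):
  atom 1: C, bond orders sum to 1 (valence 4) → 3 H
  atom 2: C, bond orders sum to 4 (valence 4) → 0 H
  atom 3: N, bond orders sum to 2 (valence 3) → 1 H
  atom 4: C, bond orders sum to 4 (valence 4) → 0 H
  atom 5: C, bond orders sum to 4 (valence 4) → 0 H
  atom 6: O, bond orders sum to 2 (valence 2) → 0 H
  atom 7: O, bond orders sum to 1 (valence 2) → 1 H
  atom 8: C, bond orders sum to 4 (valence 4) → 0 H
  atom 9: C, bond orders sum to 3 (valence 4) → 1 H
  atom 10: C, bond orders sum to 2 (valence 4) → 2 H
  atom 11: C, bond orders sum to 1 (valence 4) → 3 H
Total hydrogens: 11.

11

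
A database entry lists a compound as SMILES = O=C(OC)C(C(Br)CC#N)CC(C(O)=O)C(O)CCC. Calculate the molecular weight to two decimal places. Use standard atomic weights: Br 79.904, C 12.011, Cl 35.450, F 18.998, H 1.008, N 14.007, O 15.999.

First, the molecular formula is C13H20BrNO5 (counting implicit H from valence).
  Br: 1 × 79.904 = 79.904
  C: 13 × 12.011 = 156.143
  H: 20 × 1.008 = 20.160
  N: 1 × 14.007 = 14.007
  O: 5 × 15.999 = 79.995
Sum: 1×79.904 + 13×12.011 + 20×1.008 + 1×14.007 + 5×15.999 = 350.209 → 350.21 g/mol.

350.21 g/mol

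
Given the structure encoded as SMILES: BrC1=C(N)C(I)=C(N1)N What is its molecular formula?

C4H5BrIN3

Walk through each heavy atom and fill implicit hydrogens from standard valence (C 4, N 3, O 2, S 2, halogen 1):
  atom 1: Br (halogen, monovalent) → 0 H
  atom 2: C, bond orders sum to 4 (valence 4) → 0 H
  atom 3: C, bond orders sum to 4 (valence 4) → 0 H
  atom 4: N, bond orders sum to 1 (valence 3) → 2 H
  atom 5: C, bond orders sum to 4 (valence 4) → 0 H
  atom 6: I (halogen, monovalent) → 0 H
  atom 7: C, bond orders sum to 4 (valence 4) → 0 H
  atom 8: N, bond orders sum to 2 (valence 3) → 1 H
  atom 9: N, bond orders sum to 1 (valence 3) → 2 H
Totals → C:4, H:5, Br:1, I:1, N:3.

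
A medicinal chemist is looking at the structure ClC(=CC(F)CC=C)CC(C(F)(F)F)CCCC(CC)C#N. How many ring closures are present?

In SMILES, each pair of matching ring-closure digits denotes one ring-closing bond; the number of such bonds equals the number of independent rings.
Ring-closure bonds here: 0.

0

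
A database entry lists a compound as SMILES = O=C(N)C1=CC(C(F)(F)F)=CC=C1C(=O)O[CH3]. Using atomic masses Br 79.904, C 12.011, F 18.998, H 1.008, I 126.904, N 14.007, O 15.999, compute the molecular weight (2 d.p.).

First, the molecular formula is C10H8F3NO3 (counting implicit H from valence).
  C: 10 × 12.011 = 120.110
  F: 3 × 18.998 = 56.994
  H: 8 × 1.008 = 8.064
  N: 1 × 14.007 = 14.007
  O: 3 × 15.999 = 47.997
Sum: 10×12.011 + 3×18.998 + 8×1.008 + 1×14.007 + 3×15.999 = 247.172 → 247.17 g/mol.

247.17 g/mol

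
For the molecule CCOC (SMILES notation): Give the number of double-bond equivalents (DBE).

Degree of unsaturation = (number of rings) + (number of π bonds).
Ring closures in the SMILES: 0.
π bonds: none → 0 DoU from unsaturation.
Total DoU = 0 + 0 = 0.

0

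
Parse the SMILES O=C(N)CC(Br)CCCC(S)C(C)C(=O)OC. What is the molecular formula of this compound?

Walk through each heavy atom and fill implicit hydrogens from standard valence (C 4, N 3, O 2, S 2, halogen 1):
  atom 1: O, bond orders sum to 2 (valence 2) → 0 H
  atom 2: C, bond orders sum to 4 (valence 4) → 0 H
  atom 3: N, bond orders sum to 1 (valence 3) → 2 H
  atom 4: C, bond orders sum to 2 (valence 4) → 2 H
  atom 5: C, bond orders sum to 3 (valence 4) → 1 H
  atom 6: Br (halogen, monovalent) → 0 H
  atom 7: C, bond orders sum to 2 (valence 4) → 2 H
  atom 8: C, bond orders sum to 2 (valence 4) → 2 H
  atom 9: C, bond orders sum to 2 (valence 4) → 2 H
  atom 10: C, bond orders sum to 3 (valence 4) → 1 H
  atom 11: S, bond orders sum to 1 (valence 2) → 1 H
  atom 12: C, bond orders sum to 3 (valence 4) → 1 H
  atom 13: C, bond orders sum to 1 (valence 4) → 3 H
  atom 14: C, bond orders sum to 4 (valence 4) → 0 H
  atom 15: O, bond orders sum to 2 (valence 2) → 0 H
  atom 16: O, bond orders sum to 2 (valence 2) → 0 H
  atom 17: C, bond orders sum to 1 (valence 4) → 3 H
Totals → C:11, H:20, Br:1, N:1, O:3, S:1.
In Hill order: C11H20BrNO3S.

C11H20BrNO3S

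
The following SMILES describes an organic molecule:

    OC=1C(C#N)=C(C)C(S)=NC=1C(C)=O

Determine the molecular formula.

Walk through each heavy atom and fill implicit hydrogens from standard valence (C 4, N 3, O 2, S 2, halogen 1):
  atom 1: O, bond orders sum to 1 (valence 2) → 1 H
  atom 2: C, bond orders sum to 4 (valence 4) → 0 H
  atom 3: C, bond orders sum to 4 (valence 4) → 0 H
  atom 4: C, bond orders sum to 4 (valence 4) → 0 H
  atom 5: N, bond orders sum to 3 (valence 3) → 0 H
  atom 6: C, bond orders sum to 4 (valence 4) → 0 H
  atom 7: C, bond orders sum to 1 (valence 4) → 3 H
  atom 8: C, bond orders sum to 4 (valence 4) → 0 H
  atom 9: S, bond orders sum to 1 (valence 2) → 1 H
  atom 10: N, bond orders sum to 3 (valence 3) → 0 H
  atom 11: C, bond orders sum to 4 (valence 4) → 0 H
  atom 12: C, bond orders sum to 4 (valence 4) → 0 H
  atom 13: C, bond orders sum to 1 (valence 4) → 3 H
  atom 14: O, bond orders sum to 2 (valence 2) → 0 H
Totals → C:9, H:8, N:2, O:2, S:1.
In Hill order: C9H8N2O2S.

C9H8N2O2S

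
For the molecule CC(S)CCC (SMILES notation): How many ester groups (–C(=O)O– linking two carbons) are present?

Scan the SMILES for the ester motif — none present.
Groups that are present: 1 thiol.

0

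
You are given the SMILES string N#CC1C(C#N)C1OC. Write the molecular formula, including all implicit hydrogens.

C6H6N2O

Walk through each heavy atom and fill implicit hydrogens from standard valence (C 4, N 3, O 2, S 2, halogen 1):
  atom 1: N, bond orders sum to 3 (valence 3) → 0 H
  atom 2: C, bond orders sum to 4 (valence 4) → 0 H
  atom 3: C, bond orders sum to 3 (valence 4) → 1 H
  atom 4: C, bond orders sum to 3 (valence 4) → 1 H
  atom 5: C, bond orders sum to 4 (valence 4) → 0 H
  atom 6: N, bond orders sum to 3 (valence 3) → 0 H
  atom 7: C, bond orders sum to 3 (valence 4) → 1 H
  atom 8: O, bond orders sum to 2 (valence 2) → 0 H
  atom 9: C, bond orders sum to 1 (valence 4) → 3 H
Totals → C:6, H:6, N:2, O:1.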